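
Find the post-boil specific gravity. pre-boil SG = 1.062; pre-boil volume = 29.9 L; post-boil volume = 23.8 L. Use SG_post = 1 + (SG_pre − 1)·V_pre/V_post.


pts_pre = (1.062 − 1)·1000 = 62.0000
pts_post = 62.0000·29.9/23.8 = 77.8908
SG_post = 1 + 77.8908/1000

1.0779


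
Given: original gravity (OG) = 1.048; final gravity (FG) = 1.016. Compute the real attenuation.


AA = (OG−FG)/(OG−1)·100;  RA = AA·0.8192
AA = (1.048 − 1.016)/(1.048 − 1)·100 = 66.6667
RA = 66.6667·0.8192

54.6133 %


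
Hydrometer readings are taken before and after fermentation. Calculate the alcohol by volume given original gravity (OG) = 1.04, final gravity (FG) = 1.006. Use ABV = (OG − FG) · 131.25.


ABV = (1.04 − 1.006) · 131.25

4.4625 % ABV


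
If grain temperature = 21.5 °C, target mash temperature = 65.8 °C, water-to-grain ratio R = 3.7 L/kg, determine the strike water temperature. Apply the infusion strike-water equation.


T_strike = (0.41/R)·(T_mash − T_grain) + T_mash
T_strike = (0.41/3.7)·(65.8 − 21.5) + 65.8

70.7089 °C


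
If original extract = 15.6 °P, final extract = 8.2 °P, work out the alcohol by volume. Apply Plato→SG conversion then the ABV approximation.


SG = 259/(259 − P);  ABV = (OG − FG)·131.25
OG = 259/(259 − 15.6) = 1.0641
FG = 259/(259 − 8.2) = 1.0327
ABV = (1.0641 − 1.0327)·131.25

4.1208 % ABV


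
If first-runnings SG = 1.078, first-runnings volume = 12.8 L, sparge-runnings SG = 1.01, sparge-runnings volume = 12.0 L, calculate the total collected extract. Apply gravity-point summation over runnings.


total = Σ (SG_i − 1)·1000·V_i
first = (1.078 − 1)·1000·12.8 = 998.4000
sparge = (1.01 − 1)·1000·12.0 = 120.0000
total = 998.4000 + 120.0000

1118.4000 gravity·L


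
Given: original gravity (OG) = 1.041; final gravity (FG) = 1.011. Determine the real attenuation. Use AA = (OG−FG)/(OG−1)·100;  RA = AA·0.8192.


AA = (1.041 − 1.011)/(1.041 − 1)·100 = 73.1707
RA = 73.1707·0.8192

59.9415 %


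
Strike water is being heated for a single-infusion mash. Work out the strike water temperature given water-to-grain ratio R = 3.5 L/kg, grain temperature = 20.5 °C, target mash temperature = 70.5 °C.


T_strike = (0.41/R)·(T_mash − T_grain) + T_mash
T_strike = (0.41/3.5)·(70.5 − 20.5) + 70.5

76.3571 °C


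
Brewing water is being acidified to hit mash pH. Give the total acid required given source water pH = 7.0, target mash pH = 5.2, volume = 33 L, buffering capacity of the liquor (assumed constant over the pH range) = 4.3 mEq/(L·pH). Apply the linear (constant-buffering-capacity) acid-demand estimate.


acid = buffering capacity · (pH_source − pH_target) · V
acid = 4.3 · (7.0 − 5.2) · 33

255.4200 mEq


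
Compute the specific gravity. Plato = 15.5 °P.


SG = 259/(259 − P)
SG = 259/(259 − 15.5)

1.0637


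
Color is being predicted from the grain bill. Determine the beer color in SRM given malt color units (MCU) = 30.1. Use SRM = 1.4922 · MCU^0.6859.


SRM = 1.4922 · 30.1^0.6859

15.4161 SRM


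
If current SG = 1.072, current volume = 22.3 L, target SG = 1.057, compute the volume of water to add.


V_water = V·((SG_curr − 1)/(SG_target − 1) − 1)
V_water = 22.3·((1.072 − 1)/(1.057 − 1) − 1)

5.8684 L


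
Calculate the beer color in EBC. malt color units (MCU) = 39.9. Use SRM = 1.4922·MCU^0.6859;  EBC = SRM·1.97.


SRM = 1.4922·39.9^0.6859 = 18.7040
EBC = 18.7040·1.97

36.8469 EBC


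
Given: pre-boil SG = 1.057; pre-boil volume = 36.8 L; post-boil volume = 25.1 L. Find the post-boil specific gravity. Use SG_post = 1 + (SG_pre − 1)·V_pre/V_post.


pts_pre = (1.057 − 1)·1000 = 57.0000
pts_post = 57.0000·36.8/25.1 = 83.5697
SG_post = 1 + 83.5697/1000

1.0836


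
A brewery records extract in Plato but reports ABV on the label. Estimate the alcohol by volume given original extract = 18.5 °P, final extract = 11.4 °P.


SG = 259/(259 − P);  ABV = (OG − FG)·131.25
OG = 259/(259 − 18.5) = 1.0769
FG = 259/(259 − 11.4) = 1.0460
ABV = (1.0769 − 1.0460)·131.25

4.0531 % ABV


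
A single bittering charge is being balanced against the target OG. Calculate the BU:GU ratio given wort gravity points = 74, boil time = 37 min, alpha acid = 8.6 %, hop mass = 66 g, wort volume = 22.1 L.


U = 1.65·0.000125^(GP/1000)·(1−e^(−0.04t))/4.15;  IBU = (α/100)·m·U·1000/V;  BU:GU = IBU/GP
U = 1.65·0.000125^(74/1000)·(1−e^(−0.04·37))/4.15 = 0.1579
IBU = (8.6/100)·66·0.1579·1000/22.1 = 40.5582
BU:GU = 40.5582/74

0.5481


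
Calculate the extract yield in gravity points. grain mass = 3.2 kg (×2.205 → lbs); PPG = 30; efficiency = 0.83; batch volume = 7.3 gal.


points = lbs × PPG × eff / vol
lbs = 3.2 × 2.205 = 7.0560
points = 7.0560 × 30 × 0.83 / 7.3

24.0677 points


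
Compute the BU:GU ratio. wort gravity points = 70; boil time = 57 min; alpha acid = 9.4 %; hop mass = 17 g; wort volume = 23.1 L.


U = 1.65·0.000125^(GP/1000)·(1−e^(−0.04t))/4.15;  IBU = (α/100)·m·U·1000/V;  BU:GU = IBU/GP
U = 1.65·0.000125^(70/1000)·(1−e^(−0.04·57))/4.15 = 0.1903
IBU = (9.4/100)·17·0.1903·1000/23.1 = 13.1620
BU:GU = 13.1620/70

0.1880


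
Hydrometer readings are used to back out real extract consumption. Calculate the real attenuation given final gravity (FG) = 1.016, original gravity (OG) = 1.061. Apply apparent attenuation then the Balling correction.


AA = (OG−FG)/(OG−1)·100;  RA = AA·0.8192
AA = (1.061 − 1.016)/(1.061 − 1)·100 = 73.7705
RA = 73.7705·0.8192

60.4328 %


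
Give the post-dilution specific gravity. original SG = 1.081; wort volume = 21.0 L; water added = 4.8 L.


SG_new = 1 + (SG_old − 1)·V_old/(V_old + V_water)
pts = (1.081 − 1)·1000·21.0/(21.0 + 4.8) = 65.9302
SG_new = 1 + 65.9302/1000

1.0659


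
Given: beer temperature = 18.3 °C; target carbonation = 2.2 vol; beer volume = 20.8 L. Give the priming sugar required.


residual = 14.695·(0.01821 + 0.09011·e^(−0.04·T));  sugar = (target − residual)·4.0·V
residual = 14.695·(0.01821 + 0.09011·e^(−0.04·18.3)) = 0.9044
sugar = (2.2 − 0.9044)·4.0·20.8

107.7899 g


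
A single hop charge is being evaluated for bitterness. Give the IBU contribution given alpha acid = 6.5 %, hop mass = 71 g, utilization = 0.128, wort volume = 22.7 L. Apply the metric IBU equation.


IBU = (α/100)·mass·U·1000 / V
IBU = (6.5/100)·71·0.128·1000 / 22.7

26.0229 IBU


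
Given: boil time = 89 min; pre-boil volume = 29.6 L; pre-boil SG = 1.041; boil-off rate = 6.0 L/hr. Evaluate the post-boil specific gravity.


V_post = V_pre − rate·(t/60);  SG_post = 1 + (SG_pre−1)·V_pre/V_post
V_post = 29.6 − 6.0·(89/60) = 20.7000
SG_post = 1 + (1.041 − 1)·29.6/20.7000

1.0586


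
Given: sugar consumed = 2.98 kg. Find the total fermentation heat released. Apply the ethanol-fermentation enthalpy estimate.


Q = m_sugar · 590 kJ/kg
Q = 2.98 · 590

1758.2000 kJ


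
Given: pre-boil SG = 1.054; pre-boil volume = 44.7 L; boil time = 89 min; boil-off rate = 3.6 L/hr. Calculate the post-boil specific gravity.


V_post = V_pre − rate·(t/60);  SG_post = 1 + (SG_pre−1)·V_pre/V_post
V_post = 44.7 − 3.6·(89/60) = 39.3600
SG_post = 1 + (1.054 − 1)·44.7/39.3600

1.0613


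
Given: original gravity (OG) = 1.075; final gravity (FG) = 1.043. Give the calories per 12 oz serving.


ABW = (OG−FG)·131.25·0.79/FG;  °P = 259 − 259/SG (for OG→OE and FG→AE);  RE = 0.1808·OE + 0.8192·AE;  Cal = (6.9·ABW + 4·(RE−0.1))·FG·3.55
ABW = (1.075 − 1.043)·131.25·0.79/1.043 = 3.1812
OE = 259 − 259/1.075 = 18.0698 °P
AE = 259 − 259/1.043 = 10.6779 °P
RE = 0.1808·18.0698 + 0.8192·10.6779 = 12.0143 °P
Cal = (6.9·3.1812 + 4·(12.0143−0.1))·1.043·3.55

257.7325 kcal


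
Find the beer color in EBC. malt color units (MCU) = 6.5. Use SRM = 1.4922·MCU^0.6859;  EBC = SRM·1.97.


SRM = 1.4922·6.5^0.6859 = 5.3877
EBC = 5.3877·1.97

10.6138 EBC


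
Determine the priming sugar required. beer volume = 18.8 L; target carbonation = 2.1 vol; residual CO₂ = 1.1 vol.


sugar = (target − residual)·4.0·V
sugar = (2.1 − 1.1)·4.0·18.8

75.2000 g


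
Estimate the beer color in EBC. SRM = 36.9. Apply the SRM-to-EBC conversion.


EBC = SRM · 1.97
EBC = 36.9 · 1.97

72.6930 EBC


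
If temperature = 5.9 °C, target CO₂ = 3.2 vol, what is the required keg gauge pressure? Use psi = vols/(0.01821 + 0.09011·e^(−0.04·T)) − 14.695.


psi = 3.2/(0.01821 + 0.09011·e^(−0.04·5.9)) − 14.695

21.1083 psi


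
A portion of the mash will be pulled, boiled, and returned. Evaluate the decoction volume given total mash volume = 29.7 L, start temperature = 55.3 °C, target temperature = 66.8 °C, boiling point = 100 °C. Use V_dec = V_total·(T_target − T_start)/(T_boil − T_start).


V_dec = 29.7·(66.8 − 55.3)/(100 − 55.3)

7.6409 L


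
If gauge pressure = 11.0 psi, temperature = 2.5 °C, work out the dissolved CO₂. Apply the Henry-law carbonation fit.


vols = (P + 14.695)·(0.01821 + 0.09011·e^(−0.04·T))
vols = (11.0 + 14.695)·(0.01821 + 0.09011·e^(−0.04·2.5))

2.5629 volumes


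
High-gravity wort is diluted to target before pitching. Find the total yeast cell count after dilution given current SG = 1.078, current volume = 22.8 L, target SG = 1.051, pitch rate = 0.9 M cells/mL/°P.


V_w = V·((SG_c−1)/(SG_t−1)−1);  °P = 259 − 259/SG_t;  cells = rate·(V+V_w)·°P
V_w = 22.8·((1.078−1)/(1.051−1)−1) = 12.0706
V_final = 22.8 + 12.0706 = 34.8706
°P = 259 − 259/1.051 = 12.5680
cells = 0.9·34.8706·12.5680

394.4292 billion cells


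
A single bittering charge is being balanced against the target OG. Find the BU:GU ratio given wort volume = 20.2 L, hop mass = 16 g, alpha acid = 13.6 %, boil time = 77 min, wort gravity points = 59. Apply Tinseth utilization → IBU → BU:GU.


U = 1.65·0.000125^(GP/1000)·(1−e^(−0.04t))/4.15;  IBU = (α/100)·m·U·1000/V;  BU:GU = IBU/GP
U = 1.65·0.000125^(59/1000)·(1−e^(−0.04·77))/4.15 = 0.2232
IBU = (13.6/100)·16·0.2232·1000/20.2 = 24.0452
BU:GU = 24.0452/59

0.4075


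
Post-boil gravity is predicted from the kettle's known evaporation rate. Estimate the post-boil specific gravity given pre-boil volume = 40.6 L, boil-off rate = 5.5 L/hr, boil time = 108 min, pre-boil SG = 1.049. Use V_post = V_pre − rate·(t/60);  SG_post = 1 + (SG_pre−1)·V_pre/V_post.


V_post = 40.6 − 5.5·(108/60) = 30.7000
SG_post = 1 + (1.049 − 1)·40.6/30.7000

1.0648


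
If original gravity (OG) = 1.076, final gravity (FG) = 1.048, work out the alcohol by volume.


ABV = (OG − FG) · 131.25
ABV = (1.076 − 1.048) · 131.25

3.6750 % ABV


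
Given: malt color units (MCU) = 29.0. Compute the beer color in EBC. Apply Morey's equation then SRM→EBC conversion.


SRM = 1.4922·MCU^0.6859;  EBC = SRM·1.97
SRM = 1.4922·29.0^0.6859 = 15.0275
EBC = 15.0275·1.97

29.6041 EBC


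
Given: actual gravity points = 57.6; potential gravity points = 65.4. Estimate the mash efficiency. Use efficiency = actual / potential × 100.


efficiency = 57.6 / 65.4 × 100

88.0734 %


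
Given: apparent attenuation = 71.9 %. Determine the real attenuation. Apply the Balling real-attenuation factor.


RA = AA · 0.8192
RA = 71.9 · 0.8192

58.9005 %


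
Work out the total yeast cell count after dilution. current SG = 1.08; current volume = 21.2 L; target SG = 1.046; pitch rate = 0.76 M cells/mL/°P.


V_w = V·((SG_c−1)/(SG_t−1)−1);  °P = 259 − 259/SG_t;  cells = rate·(V+V_w)·°P
V_w = 21.2·((1.08−1)/(1.046−1)−1) = 15.6696
V_final = 21.2 + 15.6696 = 36.8696
°P = 259 − 259/1.046 = 11.3901
cells = 0.76·36.8696·11.3901

319.1593 billion cells


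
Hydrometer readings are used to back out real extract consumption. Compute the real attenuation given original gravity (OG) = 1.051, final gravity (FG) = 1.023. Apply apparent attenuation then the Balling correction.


AA = (OG−FG)/(OG−1)·100;  RA = AA·0.8192
AA = (1.051 − 1.023)/(1.051 − 1)·100 = 54.9020
RA = 54.9020·0.8192

44.9757 %


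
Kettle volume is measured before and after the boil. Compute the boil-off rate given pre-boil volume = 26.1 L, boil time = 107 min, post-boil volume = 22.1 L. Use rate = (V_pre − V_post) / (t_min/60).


rate = (26.1 − 22.1) / (107/60)

2.2430 L/hr


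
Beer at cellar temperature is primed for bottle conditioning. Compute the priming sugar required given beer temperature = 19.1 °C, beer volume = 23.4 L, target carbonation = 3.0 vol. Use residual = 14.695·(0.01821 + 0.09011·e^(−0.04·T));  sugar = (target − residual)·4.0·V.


residual = 14.695·(0.01821 + 0.09011·e^(−0.04·19.1)) = 0.8844
sugar = (3.0 − 0.8844)·4.0·23.4

198.0209 g


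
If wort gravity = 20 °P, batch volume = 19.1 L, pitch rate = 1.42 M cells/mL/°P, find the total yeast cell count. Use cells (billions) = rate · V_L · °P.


cells = 1.42 · 19.1 · 20

542.4400 billion cells


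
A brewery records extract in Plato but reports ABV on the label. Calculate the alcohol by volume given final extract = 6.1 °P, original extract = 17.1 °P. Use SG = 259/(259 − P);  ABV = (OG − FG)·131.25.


OG = 259/(259 − 17.1) = 1.0707
FG = 259/(259 − 6.1) = 1.0241
ABV = (1.0707 − 1.0241)·131.25

6.1123 % ABV


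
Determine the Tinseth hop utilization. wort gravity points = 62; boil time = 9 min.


U = 1.65·0.000125^(GP/1000) · (1 − e^(−0.04·t))/4.15
bigness = 1.65·0.000125^(62/1000) = 0.9451
boil_factor = (1 − e^(−0.04·9))/4.15 = 0.0728
U = 0.9451 · 0.0728

0.0689


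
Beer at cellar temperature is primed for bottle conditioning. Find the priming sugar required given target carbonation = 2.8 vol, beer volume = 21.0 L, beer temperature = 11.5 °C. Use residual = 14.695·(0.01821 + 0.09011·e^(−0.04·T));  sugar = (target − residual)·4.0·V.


residual = 14.695·(0.01821 + 0.09011·e^(−0.04·11.5)) = 1.1035
sugar = (2.8 − 1.1035)·4.0·21.0

142.5043 g


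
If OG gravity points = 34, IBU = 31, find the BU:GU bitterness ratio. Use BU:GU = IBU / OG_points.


BU:GU = 31 / 34

0.9118


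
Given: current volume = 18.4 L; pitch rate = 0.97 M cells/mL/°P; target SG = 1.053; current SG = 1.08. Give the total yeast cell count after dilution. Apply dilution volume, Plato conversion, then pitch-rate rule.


V_w = V·((SG_c−1)/(SG_t−1)−1);  °P = 259 − 259/SG_t;  cells = rate·(V+V_w)·°P
V_w = 18.4·((1.08−1)/(1.053−1)−1) = 9.3736
V_final = 18.4 + 9.3736 = 27.7736
°P = 259 − 259/1.053 = 13.0361
cells = 0.97·27.7736·13.0361

351.1971 billion cells


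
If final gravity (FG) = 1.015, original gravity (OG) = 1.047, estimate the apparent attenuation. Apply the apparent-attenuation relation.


AA = (OG − FG)/(OG − 1) · 100
AA = (1.047 − 1.015)/(1.047 − 1) · 100

68.0851 %


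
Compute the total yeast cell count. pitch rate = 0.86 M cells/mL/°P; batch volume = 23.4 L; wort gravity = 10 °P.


cells (billions) = rate · V_L · °P
cells = 0.86 · 23.4 · 10

201.2400 billion cells


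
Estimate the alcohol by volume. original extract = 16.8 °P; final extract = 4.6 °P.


SG = 259/(259 − P);  ABV = (OG − FG)·131.25
OG = 259/(259 − 16.8) = 1.0694
FG = 259/(259 − 4.6) = 1.0181
ABV = (1.0694 − 1.0181)·131.25

6.7308 % ABV


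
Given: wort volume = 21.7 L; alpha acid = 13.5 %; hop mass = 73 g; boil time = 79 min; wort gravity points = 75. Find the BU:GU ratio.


U = 1.65·0.000125^(GP/1000)·(1−e^(−0.04t))/4.15;  IBU = (α/100)·m·U·1000/V;  BU:GU = IBU/GP
U = 1.65·0.000125^(75/1000)·(1−e^(−0.04·79))/4.15 = 0.1940
IBU = (13.5/100)·73·0.1940·1000/21.7 = 88.1198
BU:GU = 88.1198/75

1.1749


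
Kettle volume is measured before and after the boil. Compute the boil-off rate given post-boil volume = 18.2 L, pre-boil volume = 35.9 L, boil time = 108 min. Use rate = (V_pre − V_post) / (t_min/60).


rate = (35.9 − 18.2) / (108/60)

9.8333 L/hr


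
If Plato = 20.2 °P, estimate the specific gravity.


SG = 259/(259 − P)
SG = 259/(259 − 20.2)

1.0846


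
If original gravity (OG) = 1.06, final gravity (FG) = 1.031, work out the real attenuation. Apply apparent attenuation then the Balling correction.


AA = (OG−FG)/(OG−1)·100;  RA = AA·0.8192
AA = (1.06 − 1.031)/(1.06 − 1)·100 = 48.3333
RA = 48.3333·0.8192

39.5947 %


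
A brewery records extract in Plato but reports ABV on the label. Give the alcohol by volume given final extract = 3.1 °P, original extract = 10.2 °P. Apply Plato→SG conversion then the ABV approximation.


SG = 259/(259 − P);  ABV = (OG − FG)·131.25
OG = 259/(259 − 10.2) = 1.0410
FG = 259/(259 − 3.1) = 1.0121
ABV = (1.0410 − 1.0121)·131.25

3.7909 % ABV


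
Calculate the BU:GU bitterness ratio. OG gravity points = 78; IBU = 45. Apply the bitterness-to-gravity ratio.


BU:GU = IBU / OG_points
BU:GU = 45 / 78

0.5769


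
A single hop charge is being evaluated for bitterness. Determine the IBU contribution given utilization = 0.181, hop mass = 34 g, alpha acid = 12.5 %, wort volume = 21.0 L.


IBU = (α/100)·mass·U·1000 / V
IBU = (12.5/100)·34·0.181·1000 / 21.0

36.6310 IBU


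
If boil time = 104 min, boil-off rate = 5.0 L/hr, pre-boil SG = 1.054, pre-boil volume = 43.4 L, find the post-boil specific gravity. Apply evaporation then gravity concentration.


V_post = V_pre − rate·(t/60);  SG_post = 1 + (SG_pre−1)·V_pre/V_post
V_post = 43.4 − 5.0·(104/60) = 34.7333
SG_post = 1 + (1.054 − 1)·43.4/34.7333

1.0675


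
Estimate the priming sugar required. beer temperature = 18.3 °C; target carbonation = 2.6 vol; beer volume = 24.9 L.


residual = 14.695·(0.01821 + 0.09011·e^(−0.04·T));  sugar = (target − residual)·4.0·V
residual = 14.695·(0.01821 + 0.09011·e^(−0.04·18.3)) = 0.9044
sugar = (2.6 − 0.9044)·4.0·24.9

168.8769 g


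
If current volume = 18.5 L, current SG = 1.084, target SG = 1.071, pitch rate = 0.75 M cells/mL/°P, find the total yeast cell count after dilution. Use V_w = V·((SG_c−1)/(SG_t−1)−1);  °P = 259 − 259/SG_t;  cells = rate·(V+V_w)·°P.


V_w = 18.5·((1.084−1)/(1.071−1)−1) = 3.3873
V_final = 18.5 + 3.3873 = 21.8873
°P = 259 − 259/1.071 = 17.1699
cells = 0.75·21.8873·17.1699

281.8529 billion cells


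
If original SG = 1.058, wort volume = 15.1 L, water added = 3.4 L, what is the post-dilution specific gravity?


SG_new = 1 + (SG_old − 1)·V_old/(V_old + V_water)
pts = (1.058 − 1)·1000·15.1/(15.1 + 3.4) = 47.3405
SG_new = 1 + 47.3405/1000

1.0473


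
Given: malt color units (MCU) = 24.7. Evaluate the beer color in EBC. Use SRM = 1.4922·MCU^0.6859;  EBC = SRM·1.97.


SRM = 1.4922·24.7^0.6859 = 13.4610
EBC = 13.4610·1.97

26.5182 EBC


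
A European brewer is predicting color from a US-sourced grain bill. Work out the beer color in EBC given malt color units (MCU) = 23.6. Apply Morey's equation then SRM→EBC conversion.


SRM = 1.4922·MCU^0.6859;  EBC = SRM·1.97
SRM = 1.4922·23.6^0.6859 = 13.0469
EBC = 13.0469·1.97

25.7024 EBC


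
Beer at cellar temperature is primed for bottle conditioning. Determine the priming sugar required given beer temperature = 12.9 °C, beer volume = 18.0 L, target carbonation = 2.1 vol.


residual = 14.695·(0.01821 + 0.09011·e^(−0.04·T));  sugar = (target − residual)·4.0·V
residual = 14.695·(0.01821 + 0.09011·e^(−0.04·12.9)) = 1.0580
sugar = (2.1 − 1.0580)·4.0·18.0

75.0243 g


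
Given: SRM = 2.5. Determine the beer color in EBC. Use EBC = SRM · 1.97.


EBC = 2.5 · 1.97

4.9250 EBC


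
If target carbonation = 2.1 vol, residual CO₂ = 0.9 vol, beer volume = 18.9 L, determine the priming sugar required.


sugar = (target − residual)·4.0·V
sugar = (2.1 − 0.9)·4.0·18.9

90.7200 g


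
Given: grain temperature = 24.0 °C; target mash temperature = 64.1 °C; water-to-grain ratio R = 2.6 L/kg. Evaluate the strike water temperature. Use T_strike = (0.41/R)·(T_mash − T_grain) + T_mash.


T_strike = (0.41/2.6)·(64.1 − 24.0) + 64.1

70.4235 °C


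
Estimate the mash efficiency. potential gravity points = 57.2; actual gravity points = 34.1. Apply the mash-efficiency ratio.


efficiency = actual / potential × 100
efficiency = 34.1 / 57.2 × 100

59.6154 %


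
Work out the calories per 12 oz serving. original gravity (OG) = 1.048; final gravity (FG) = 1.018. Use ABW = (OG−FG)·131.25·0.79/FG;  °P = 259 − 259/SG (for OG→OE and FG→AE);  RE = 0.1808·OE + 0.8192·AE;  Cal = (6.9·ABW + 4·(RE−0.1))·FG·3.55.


ABW = (1.048 − 1.018)·131.25·0.79/1.018 = 3.0556
OE = 259 − 259/1.048 = 11.8626 °P
AE = 259 − 259/1.018 = 4.5796 °P
RE = 0.1808·11.8626 + 0.8192·4.5796 = 5.8963 °P
Cal = (6.9·3.0556 + 4·(5.8963−0.1))·1.018·3.55

159.9843 kcal


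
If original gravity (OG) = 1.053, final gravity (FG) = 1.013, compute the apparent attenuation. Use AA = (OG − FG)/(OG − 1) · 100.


AA = (1.053 − 1.013)/(1.053 − 1) · 100

75.4717 %


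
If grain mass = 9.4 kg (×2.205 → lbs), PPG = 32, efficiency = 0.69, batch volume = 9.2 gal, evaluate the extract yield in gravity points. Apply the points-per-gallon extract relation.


points = lbs × PPG × eff / vol
lbs = 9.4 × 2.205 = 20.7270
points = 20.7270 × 32 × 0.69 / 9.2

49.7448 points


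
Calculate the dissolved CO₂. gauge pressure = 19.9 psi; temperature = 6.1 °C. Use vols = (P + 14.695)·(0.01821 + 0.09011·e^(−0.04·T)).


vols = (19.9 + 14.695)·(0.01821 + 0.09011·e^(−0.04·6.1))

3.0724 volumes


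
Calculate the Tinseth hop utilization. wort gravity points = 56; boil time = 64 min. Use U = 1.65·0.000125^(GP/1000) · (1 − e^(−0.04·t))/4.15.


bigness = 1.65·0.000125^(56/1000) = 0.9975
boil_factor = (1 − e^(−0.04·64))/4.15 = 0.2223
U = 0.9975 · 0.2223

0.2218


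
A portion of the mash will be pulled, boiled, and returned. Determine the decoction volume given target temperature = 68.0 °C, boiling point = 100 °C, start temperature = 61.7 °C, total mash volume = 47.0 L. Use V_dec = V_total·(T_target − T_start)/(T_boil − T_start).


V_dec = 47.0·(68.0 − 61.7)/(100 − 61.7)

7.7311 L


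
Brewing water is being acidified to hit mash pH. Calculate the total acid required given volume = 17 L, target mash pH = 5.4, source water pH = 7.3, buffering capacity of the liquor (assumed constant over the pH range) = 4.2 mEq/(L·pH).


acid = buffering capacity · (pH_source − pH_target) · V
acid = 4.2 · (7.3 − 5.4) · 17

135.6600 mEq


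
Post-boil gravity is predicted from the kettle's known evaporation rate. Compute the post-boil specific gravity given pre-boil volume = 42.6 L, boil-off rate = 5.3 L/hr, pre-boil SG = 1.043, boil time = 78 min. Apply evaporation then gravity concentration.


V_post = V_pre − rate·(t/60);  SG_post = 1 + (SG_pre−1)·V_pre/V_post
V_post = 42.6 − 5.3·(78/60) = 35.7100
SG_post = 1 + (1.043 − 1)·42.6/35.7100

1.0513


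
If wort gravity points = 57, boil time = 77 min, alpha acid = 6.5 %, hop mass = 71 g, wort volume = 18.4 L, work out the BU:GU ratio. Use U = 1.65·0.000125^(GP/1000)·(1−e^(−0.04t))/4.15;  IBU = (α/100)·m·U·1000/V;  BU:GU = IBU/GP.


U = 1.65·0.000125^(57/1000)·(1−e^(−0.04·77))/4.15 = 0.2273
IBU = (6.5/100)·71·0.2273·1000/18.4 = 57.0007
BU:GU = 57.0007/57

1.0000


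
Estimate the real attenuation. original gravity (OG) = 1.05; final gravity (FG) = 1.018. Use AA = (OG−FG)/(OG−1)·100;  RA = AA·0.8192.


AA = (1.05 − 1.018)/(1.05 − 1)·100 = 64.0000
RA = 64.0000·0.8192

52.4288 %


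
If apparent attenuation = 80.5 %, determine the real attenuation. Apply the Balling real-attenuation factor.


RA = AA · 0.8192
RA = 80.5 · 0.8192

65.9456 %


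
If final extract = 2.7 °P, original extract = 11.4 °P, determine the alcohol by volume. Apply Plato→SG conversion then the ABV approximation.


SG = 259/(259 − P);  ABV = (OG − FG)·131.25
OG = 259/(259 − 11.4) = 1.0460
FG = 259/(259 − 2.7) = 1.0105
ABV = (1.0460 − 1.0105)·131.25

4.6604 % ABV


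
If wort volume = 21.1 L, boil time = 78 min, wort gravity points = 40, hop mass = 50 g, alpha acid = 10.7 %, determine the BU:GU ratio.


U = 1.65·0.000125^(GP/1000)·(1−e^(−0.04t))/4.15;  IBU = (α/100)·m·U·1000/V;  BU:GU = IBU/GP
U = 1.65·0.000125^(40/1000)·(1−e^(−0.04·78))/4.15 = 0.2653
IBU = (10.7/100)·50·0.2653·1000/21.1 = 67.2620
BU:GU = 67.2620/40

1.6816


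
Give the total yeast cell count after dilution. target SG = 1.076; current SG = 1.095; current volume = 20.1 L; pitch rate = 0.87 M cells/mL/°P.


V_w = V·((SG_c−1)/(SG_t−1)−1);  °P = 259 − 259/SG_t;  cells = rate·(V+V_w)·°P
V_w = 20.1·((1.095−1)/(1.076−1)−1) = 5.0250
V_final = 20.1 + 5.0250 = 25.1250
°P = 259 − 259/1.076 = 18.2937
cells = 0.87·25.1250·18.2937

399.8770 billion cells


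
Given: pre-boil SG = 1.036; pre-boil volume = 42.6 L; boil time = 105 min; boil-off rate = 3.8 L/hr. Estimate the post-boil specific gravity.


V_post = V_pre − rate·(t/60);  SG_post = 1 + (SG_pre−1)·V_pre/V_post
V_post = 42.6 − 3.8·(105/60) = 35.9500
SG_post = 1 + (1.036 − 1)·42.6/35.9500

1.0427


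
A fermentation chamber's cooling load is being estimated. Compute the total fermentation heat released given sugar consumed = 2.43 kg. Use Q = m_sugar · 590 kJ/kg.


Q = 2.43 · 590

1433.7000 kJ


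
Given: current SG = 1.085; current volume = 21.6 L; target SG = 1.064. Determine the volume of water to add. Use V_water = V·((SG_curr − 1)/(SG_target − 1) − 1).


V_water = 21.6·((1.085 − 1)/(1.064 − 1) − 1)

7.0875 L


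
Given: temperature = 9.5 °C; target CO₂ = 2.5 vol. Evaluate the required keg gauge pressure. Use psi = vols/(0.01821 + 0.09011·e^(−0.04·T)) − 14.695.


psi = 2.5/(0.01821 + 0.09011·e^(−0.04·9.5)) − 14.695

16.6205 psi


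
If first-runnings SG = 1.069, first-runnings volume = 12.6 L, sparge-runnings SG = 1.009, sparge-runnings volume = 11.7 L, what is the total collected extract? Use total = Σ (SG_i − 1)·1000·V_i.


first = (1.069 − 1)·1000·12.6 = 869.4000
sparge = (1.009 − 1)·1000·11.7 = 105.3000
total = 869.4000 + 105.3000

974.7000 gravity·L


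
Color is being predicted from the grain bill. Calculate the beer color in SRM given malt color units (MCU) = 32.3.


SRM = 1.4922 · MCU^0.6859
SRM = 1.4922 · 32.3^0.6859

16.1804 SRM


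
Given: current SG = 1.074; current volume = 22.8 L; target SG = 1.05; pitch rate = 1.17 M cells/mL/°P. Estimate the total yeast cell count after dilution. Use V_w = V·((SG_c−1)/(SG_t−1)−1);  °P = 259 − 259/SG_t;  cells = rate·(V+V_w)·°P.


V_w = 22.8·((1.074−1)/(1.05−1)−1) = 10.9440
V_final = 22.8 + 10.9440 = 33.7440
°P = 259 − 259/1.05 = 12.3333
cells = 1.17·33.7440·12.3333

486.9259 billion cells


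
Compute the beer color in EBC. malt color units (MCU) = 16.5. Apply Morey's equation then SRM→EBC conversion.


SRM = 1.4922·MCU^0.6859;  EBC = SRM·1.97
SRM = 1.4922·16.5^0.6859 = 10.2070
EBC = 10.2070·1.97

20.1078 EBC


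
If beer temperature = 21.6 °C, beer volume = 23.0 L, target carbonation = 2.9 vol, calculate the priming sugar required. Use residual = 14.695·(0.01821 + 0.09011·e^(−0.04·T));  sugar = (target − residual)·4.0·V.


residual = 14.695·(0.01821 + 0.09011·e^(−0.04·21.6)) = 0.8257
sugar = (2.9 − 0.8257)·4.0·23.0

190.8360 g


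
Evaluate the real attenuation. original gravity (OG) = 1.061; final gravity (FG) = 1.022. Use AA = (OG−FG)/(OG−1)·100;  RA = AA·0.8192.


AA = (1.061 − 1.022)/(1.061 − 1)·100 = 63.9344
RA = 63.9344·0.8192

52.3751 %


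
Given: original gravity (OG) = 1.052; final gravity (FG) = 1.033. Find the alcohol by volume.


ABV = (OG − FG) · 131.25
ABV = (1.052 − 1.033) · 131.25

2.4938 % ABV


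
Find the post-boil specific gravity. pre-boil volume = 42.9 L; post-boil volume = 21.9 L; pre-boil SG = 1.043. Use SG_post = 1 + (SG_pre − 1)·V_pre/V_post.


pts_pre = (1.043 − 1)·1000 = 43.0000
pts_post = 43.0000·42.9/21.9 = 84.2329
SG_post = 1 + 84.2329/1000

1.0842


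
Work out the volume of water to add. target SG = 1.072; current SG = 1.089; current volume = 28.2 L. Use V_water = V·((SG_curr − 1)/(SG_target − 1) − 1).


V_water = 28.2·((1.089 − 1)/(1.072 − 1) − 1)

6.6583 L


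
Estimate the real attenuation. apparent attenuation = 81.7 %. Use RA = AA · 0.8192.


RA = 81.7 · 0.8192

66.9286 %


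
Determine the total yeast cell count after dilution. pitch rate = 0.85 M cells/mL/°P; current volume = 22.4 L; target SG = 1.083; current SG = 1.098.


V_w = V·((SG_c−1)/(SG_t−1)−1);  °P = 259 − 259/SG_t;  cells = rate·(V+V_w)·°P
V_w = 22.4·((1.098−1)/(1.083−1)−1) = 4.0482
V_final = 22.4 + 4.0482 = 26.4482
°P = 259 − 259/1.083 = 19.8495
cells = 0.85·26.4482·19.8495

446.2357 billion cells


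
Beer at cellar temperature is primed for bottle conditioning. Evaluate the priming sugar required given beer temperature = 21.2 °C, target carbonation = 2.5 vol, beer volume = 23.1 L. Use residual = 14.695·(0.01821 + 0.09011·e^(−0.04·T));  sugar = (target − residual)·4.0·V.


residual = 14.695·(0.01821 + 0.09011·e^(−0.04·21.2)) = 0.8347
sugar = (2.5 − 0.8347)·4.0·23.1

153.8739 g


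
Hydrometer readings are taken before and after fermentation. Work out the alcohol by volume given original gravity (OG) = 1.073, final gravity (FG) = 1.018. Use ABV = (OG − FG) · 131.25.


ABV = (1.073 − 1.018) · 131.25

7.2187 % ABV


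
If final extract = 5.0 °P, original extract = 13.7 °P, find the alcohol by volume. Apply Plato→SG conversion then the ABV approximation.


SG = 259/(259 − P);  ABV = (OG − FG)·131.25
OG = 259/(259 − 13.7) = 1.0558
FG = 259/(259 − 5.0) = 1.0197
ABV = (1.0558 − 1.0197)·131.25

4.7466 % ABV


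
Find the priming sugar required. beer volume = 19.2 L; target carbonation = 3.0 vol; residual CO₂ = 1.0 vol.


sugar = (target − residual)·4.0·V
sugar = (3.0 − 1.0)·4.0·19.2

153.6000 g


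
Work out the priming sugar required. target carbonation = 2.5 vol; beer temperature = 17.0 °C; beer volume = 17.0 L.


residual = 14.695·(0.01821 + 0.09011·e^(−0.04·T));  sugar = (target − residual)·4.0·V
residual = 14.695·(0.01821 + 0.09011·e^(−0.04·17.0)) = 0.9384
sugar = (2.5 − 0.9384)·4.0·17.0

106.1860 g


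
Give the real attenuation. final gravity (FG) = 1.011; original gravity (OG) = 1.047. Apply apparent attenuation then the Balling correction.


AA = (OG−FG)/(OG−1)·100;  RA = AA·0.8192
AA = (1.047 − 1.011)/(1.047 − 1)·100 = 76.5957
RA = 76.5957·0.8192

62.7472 %


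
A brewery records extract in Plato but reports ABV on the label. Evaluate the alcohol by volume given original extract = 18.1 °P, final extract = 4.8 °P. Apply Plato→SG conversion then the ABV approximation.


SG = 259/(259 − P);  ABV = (OG − FG)·131.25
OG = 259/(259 − 18.1) = 1.0751
FG = 259/(259 − 4.8) = 1.0189
ABV = (1.0751 − 1.0189)·131.25

7.3831 % ABV


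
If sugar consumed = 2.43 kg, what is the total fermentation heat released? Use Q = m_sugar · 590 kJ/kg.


Q = 2.43 · 590

1433.7000 kJ


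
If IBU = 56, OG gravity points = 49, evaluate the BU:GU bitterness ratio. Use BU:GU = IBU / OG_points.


BU:GU = 56 / 49

1.1429


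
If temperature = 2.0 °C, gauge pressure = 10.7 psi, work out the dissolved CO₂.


vols = (P + 14.695)·(0.01821 + 0.09011·e^(−0.04·T))
vols = (10.7 + 14.695)·(0.01821 + 0.09011·e^(−0.04·2.0))

2.5749 volumes


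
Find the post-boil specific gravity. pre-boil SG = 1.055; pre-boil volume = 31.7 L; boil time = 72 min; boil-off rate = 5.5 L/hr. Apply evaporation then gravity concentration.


V_post = V_pre − rate·(t/60);  SG_post = 1 + (SG_pre−1)·V_pre/V_post
V_post = 31.7 − 5.5·(72/60) = 25.1000
SG_post = 1 + (1.055 − 1)·31.7/25.1000

1.0695


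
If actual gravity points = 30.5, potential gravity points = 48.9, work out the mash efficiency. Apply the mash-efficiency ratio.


efficiency = actual / potential × 100
efficiency = 30.5 / 48.9 × 100

62.3722 %


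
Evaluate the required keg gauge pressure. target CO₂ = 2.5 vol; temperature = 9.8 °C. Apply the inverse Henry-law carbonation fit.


psi = vols/(0.01821 + 0.09011·e^(−0.04·T)) − 14.695
psi = 2.5/(0.01821 + 0.09011·e^(−0.04·9.8)) − 14.695

16.9115 psi


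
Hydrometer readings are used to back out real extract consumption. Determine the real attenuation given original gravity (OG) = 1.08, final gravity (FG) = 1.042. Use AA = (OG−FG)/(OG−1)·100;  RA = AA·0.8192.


AA = (1.08 − 1.042)/(1.08 − 1)·100 = 47.5000
RA = 47.5000·0.8192

38.9120 %


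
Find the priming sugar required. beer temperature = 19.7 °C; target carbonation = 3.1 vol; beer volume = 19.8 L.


residual = 14.695·(0.01821 + 0.09011·e^(−0.04·T));  sugar = (target − residual)·4.0·V
residual = 14.695·(0.01821 + 0.09011·e^(−0.04·19.7)) = 0.8698
sugar = (3.1 − 0.8698)·4.0·19.8

176.6346 g


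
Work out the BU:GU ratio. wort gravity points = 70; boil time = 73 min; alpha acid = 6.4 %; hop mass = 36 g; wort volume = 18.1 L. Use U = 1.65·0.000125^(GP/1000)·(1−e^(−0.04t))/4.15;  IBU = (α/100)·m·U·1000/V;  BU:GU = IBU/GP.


U = 1.65·0.000125^(70/1000)·(1−e^(−0.04·73))/4.15 = 0.2005
IBU = (6.4/100)·36·0.2005·1000/18.1 = 25.5238
BU:GU = 25.5238/70

0.3646


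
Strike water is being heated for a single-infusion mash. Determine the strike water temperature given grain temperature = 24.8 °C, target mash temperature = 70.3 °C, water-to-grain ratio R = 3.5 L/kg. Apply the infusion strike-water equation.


T_strike = (0.41/R)·(T_mash − T_grain) + T_mash
T_strike = (0.41/3.5)·(70.3 − 24.8) + 70.3

75.6300 °C


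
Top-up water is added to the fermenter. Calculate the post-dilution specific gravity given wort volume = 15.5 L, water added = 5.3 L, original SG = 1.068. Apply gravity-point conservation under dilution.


SG_new = 1 + (SG_old − 1)·V_old/(V_old + V_water)
pts = (1.068 − 1)·1000·15.5/(15.5 + 5.3) = 50.6731
SG_new = 1 + 50.6731/1000

1.0507


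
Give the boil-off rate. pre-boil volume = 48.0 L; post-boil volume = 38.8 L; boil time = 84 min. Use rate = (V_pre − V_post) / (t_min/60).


rate = (48.0 − 38.8) / (84/60)

6.5714 L/hr


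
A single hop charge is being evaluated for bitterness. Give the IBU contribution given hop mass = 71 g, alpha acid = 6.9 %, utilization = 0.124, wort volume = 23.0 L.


IBU = (α/100)·mass·U·1000 / V
IBU = (6.9/100)·71·0.124·1000 / 23.0

26.4120 IBU


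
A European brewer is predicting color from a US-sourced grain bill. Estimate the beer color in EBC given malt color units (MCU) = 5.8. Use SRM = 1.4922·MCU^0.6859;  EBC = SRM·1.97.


SRM = 1.4922·5.8^0.6859 = 4.9827
EBC = 4.9827·1.97

9.8159 EBC


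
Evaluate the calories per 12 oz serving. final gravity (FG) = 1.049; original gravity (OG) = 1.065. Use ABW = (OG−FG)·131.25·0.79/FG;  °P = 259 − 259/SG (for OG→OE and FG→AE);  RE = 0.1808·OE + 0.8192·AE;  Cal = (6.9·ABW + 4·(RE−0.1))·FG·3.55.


ABW = (1.065 − 1.049)·131.25·0.79/1.049 = 1.5815
OE = 259 − 259/1.065 = 15.8075 °P
AE = 259 − 259/1.049 = 12.0982 °P
RE = 0.1808·15.8075 + 0.8192·12.0982 = 12.7688 °P
Cal = (6.9·1.5815 + 4·(12.7688−0.1))·1.049·3.55

229.3496 kcal


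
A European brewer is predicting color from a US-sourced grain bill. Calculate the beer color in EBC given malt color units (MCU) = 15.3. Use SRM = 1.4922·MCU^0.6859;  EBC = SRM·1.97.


SRM = 1.4922·15.3^0.6859 = 9.6919
EBC = 9.6919·1.97

19.0930 EBC


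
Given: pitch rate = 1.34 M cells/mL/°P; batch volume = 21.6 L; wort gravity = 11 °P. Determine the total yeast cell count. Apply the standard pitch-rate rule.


cells (billions) = rate · V_L · °P
cells = 1.34 · 21.6 · 11

318.3840 billion cells


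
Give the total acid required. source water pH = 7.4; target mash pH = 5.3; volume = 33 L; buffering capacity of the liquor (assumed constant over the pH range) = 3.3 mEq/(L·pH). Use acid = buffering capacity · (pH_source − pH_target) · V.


acid = 3.3 · (7.4 − 5.3) · 33

228.6900 mEq


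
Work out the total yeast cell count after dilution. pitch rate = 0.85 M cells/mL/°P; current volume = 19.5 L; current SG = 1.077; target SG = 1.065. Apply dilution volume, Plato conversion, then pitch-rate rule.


V_w = V·((SG_c−1)/(SG_t−1)−1);  °P = 259 − 259/SG_t;  cells = rate·(V+V_w)·°P
V_w = 19.5·((1.077−1)/(1.065−1)−1) = 3.6000
V_final = 19.5 + 3.6000 = 23.1000
°P = 259 − 259/1.065 = 15.8075
cells = 0.85·23.1000·15.8075

310.3805 billion cells


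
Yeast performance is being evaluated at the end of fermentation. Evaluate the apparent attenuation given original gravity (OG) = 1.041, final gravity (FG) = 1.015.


AA = (OG − FG)/(OG − 1) · 100
AA = (1.041 − 1.015)/(1.041 − 1) · 100

63.4146 %


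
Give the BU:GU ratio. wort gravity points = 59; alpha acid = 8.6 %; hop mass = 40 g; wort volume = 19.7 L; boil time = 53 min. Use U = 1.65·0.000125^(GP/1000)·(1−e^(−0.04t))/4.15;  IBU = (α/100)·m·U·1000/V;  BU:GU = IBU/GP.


U = 1.65·0.000125^(59/1000)·(1−e^(−0.04·53))/4.15 = 0.2059
IBU = (8.6/100)·40·0.2059·1000/19.7 = 35.9512
BU:GU = 35.9512/59

0.6093


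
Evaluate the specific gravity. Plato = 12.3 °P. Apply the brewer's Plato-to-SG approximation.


SG = 259/(259 − P)
SG = 259/(259 − 12.3)

1.0499


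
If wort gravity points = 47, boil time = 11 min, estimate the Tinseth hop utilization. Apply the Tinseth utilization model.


U = 1.65·0.000125^(GP/1000) · (1 − e^(−0.04·t))/4.15
bigness = 1.65·0.000125^(47/1000) = 1.0815
boil_factor = (1 − e^(−0.04·11))/4.15 = 0.0858
U = 1.0815 · 0.0858

0.0928


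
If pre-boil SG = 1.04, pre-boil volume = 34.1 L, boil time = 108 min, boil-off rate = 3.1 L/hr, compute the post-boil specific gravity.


V_post = V_pre − rate·(t/60);  SG_post = 1 + (SG_pre−1)·V_pre/V_post
V_post = 34.1 − 3.1·(108/60) = 28.5200
SG_post = 1 + (1.04 − 1)·34.1/28.5200

1.0478


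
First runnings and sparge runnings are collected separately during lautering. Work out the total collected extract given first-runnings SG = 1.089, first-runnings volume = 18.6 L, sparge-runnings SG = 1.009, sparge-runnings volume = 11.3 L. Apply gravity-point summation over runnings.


total = Σ (SG_i − 1)·1000·V_i
first = (1.089 − 1)·1000·18.6 = 1655.4000
sparge = (1.009 − 1)·1000·11.3 = 101.7000
total = 1655.4000 + 101.7000

1757.1000 gravity·L


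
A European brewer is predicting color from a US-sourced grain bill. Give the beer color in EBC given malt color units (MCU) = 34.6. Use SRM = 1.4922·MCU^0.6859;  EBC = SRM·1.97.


SRM = 1.4922·34.6^0.6859 = 16.9621
EBC = 16.9621·1.97

33.4153 EBC


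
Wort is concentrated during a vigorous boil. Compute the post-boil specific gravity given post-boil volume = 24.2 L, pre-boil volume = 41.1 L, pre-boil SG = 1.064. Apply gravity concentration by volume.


SG_post = 1 + (SG_pre − 1)·V_pre/V_post
pts_pre = (1.064 − 1)·1000 = 64.0000
pts_post = 64.0000·41.1/24.2 = 108.6942
SG_post = 1 + 108.6942/1000

1.1087


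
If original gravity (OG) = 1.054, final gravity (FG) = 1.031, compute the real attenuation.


AA = (OG−FG)/(OG−1)·100;  RA = AA·0.8192
AA = (1.054 − 1.031)/(1.054 − 1)·100 = 42.5926
RA = 42.5926·0.8192

34.8919 %
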